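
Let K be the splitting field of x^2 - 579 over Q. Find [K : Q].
[K : Q] = 2

f(x) = x^2 - 579 factors as (x - √579)(x + √579). The splitting field is K = Q(√579). Since 579 is squarefree and > 1, it is not a perfect square, so x^2 - 579 is irreducible over Q and [Q(√579) : Q] = 2. Hence [K : Q] = 2.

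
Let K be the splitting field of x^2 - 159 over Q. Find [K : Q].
[K : Q] = 2

f(x) = x^2 - 159 factors as (x - √159)(x + √159). The splitting field is K = Q(√159). Since 159 is squarefree and > 1, it is not a perfect square, so x^2 - 159 is irreducible over Q and [Q(√159) : Q] = 2. Hence [K : Q] = 2.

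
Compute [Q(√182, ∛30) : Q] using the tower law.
[Q(√182, ∛30) : Q] = 6

Let L = Q(√182, ∛30). Since Q(√182) ⊂ L and [Q(√182):Q] = 2, the tower law gives 2 | [L:Q]. Likewise Q(∛30) ⊂ L with [Q(∛30):Q] = 3 (because 30 is not a perfect cube), so 3 | [L:Q]. As gcd(2,3) = 1, [L:Q] is divisible by 6. Conversely L is generated over Q by √182 and ∛30, so [L:Q] ≤ 2·3 = 6. Therefore [Q(√182, ∛30) : Q] = 6.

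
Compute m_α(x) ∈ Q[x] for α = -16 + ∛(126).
m_α(x) = x^3 + 48x^2 + 768x + 3970

Set β = α + 16 = ∛(126), so β^3 = 126. Then (α + 16)^3 - 126 = 0, i.e. α is a root of g(x) = (x + 16)^3 - 126 = x^3 + 48x^2 + 768x + 3970. Since g(x) = h(x + 16) where h(x) = x^3 - 126, and h is irreducible over Q (because 126 is not a perfect cube, so h has no rational root, and a monic cubic with no rational root is irreducible), g is also irreducible (irreducibility is preserved under the substitution x → x + 16). Hence m_α(x) = x^3 + 48x^2 + 768x + 3970.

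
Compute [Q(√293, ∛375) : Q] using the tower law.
[Q(√293, ∛375) : Q] = 6

Let L = Q(√293, ∛375). Since Q(√293) ⊂ L and [Q(√293):Q] = 2, the tower law gives 2 | [L:Q]. Likewise Q(∛375) ⊂ L with [Q(∛375):Q] = 3 (because 375 is not a perfect cube), so 3 | [L:Q]. As gcd(2,3) = 1, [L:Q] is divisible by 6. Conversely L is generated over Q by √293 and ∛375, so [L:Q] ≤ 2·3 = 6. Therefore [Q(√293, ∛375) : Q] = 6.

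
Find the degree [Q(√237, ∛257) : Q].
[Q(√237, ∛257) : Q] = 6

Let L = Q(√237, ∛257). Since Q(√237) ⊂ L and [Q(√237):Q] = 2, the tower law gives 2 | [L:Q]. Likewise Q(∛257) ⊂ L with [Q(∛257):Q] = 3 (because 257 is not a perfect cube), so 3 | [L:Q]. As gcd(2,3) = 1, [L:Q] is divisible by 6. Conversely L is generated over Q by √237 and ∛257, so [L:Q] ≤ 2·3 = 6. Therefore [Q(√237, ∛257) : Q] = 6.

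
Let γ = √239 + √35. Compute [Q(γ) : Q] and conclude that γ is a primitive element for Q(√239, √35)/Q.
[Q(γ) : Q] = 4 (equivalently, Q(γ) = Q(√239, √35))

Obviously Q(γ) ⊆ Q(√239, √35), and [Q(√239, √35):Q] = 4 (since 239, 35 are distinct squarefree integers > 1 with 8365 not a perfect square). To show equality we compute the minimal polynomial of γ. From γ = √239 + √35: γ^2 = 239 + 2√(8365) + 35 = 274 + 2√(8365), so γ^2 - 274 = 2√(8365); squaring, (γ^2 - 274)^2 = 4·8365, i.e. γ^4 - 548γ^2 + 75076 - 33460 = 0, i.e. γ^4 - 548γ^2 + 41616 = 0. So γ is a root of x^4 - 548x^2 + 41616. This polynomial is irreducible over Q: it has no rational root (each ±√239 ± √35 is irrational), and any factorization into two quadratics over Q would force √(8365) ∈ Q (pairing opposite roots) or √239, √35 ∈ Q (other pairings), all impossible. Hence [Q(γ):Q] = 4 = [Q(√239, √35):Q], so Q(γ) = Q(√239, √35).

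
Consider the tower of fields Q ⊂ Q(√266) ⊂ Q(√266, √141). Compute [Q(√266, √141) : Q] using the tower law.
[Q(√266, √141) : Q] = 4

[Q(√266):Q] = 2 (min poly x^2 - 266, irreducible since 266 is squarefree > 1). For the top step, suppose √141 ∈ Q(√266), say √141 = c + d√266 with c, d ∈ Q. Squaring: 141 = c^2 + 266d^2 + 2cd√266. Since √266 ∉ Q this forces 2cd = 0. If d = 0 then √141 = c ∈ Q, contradicting 141 squarefree > 1. If c = 0 then 141 = 266d^2, so 266·141 = (266d)^2 is a perfect square in Q — but 266·141 = 37506 is not a perfect square (since 266 and 141 are distinct squarefree integers). Contradiction. Hence √141 ∉ Q(√266), so x^2 - 141 stays irreducible over Q(√266) and [Q(√266, √141) : Q(√266)] = 2. By the tower law, [Q(√266, √141) : Q] = 2 · 2 = 4.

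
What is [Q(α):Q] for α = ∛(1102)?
[Q(α):Q] = 3

The minimal polynomial of α is x^3 - 1102, irreducible over Q since 1102 is not a perfect cube (so x^3 - 1102 has no rational root). Hence [Q(α):Q] = deg(m_α) = 3.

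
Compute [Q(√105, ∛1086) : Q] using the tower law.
[Q(√105, ∛1086) : Q] = 6

Let L = Q(√105, ∛1086). Since Q(√105) ⊂ L and [Q(√105):Q] = 2, the tower law gives 2 | [L:Q]. Likewise Q(∛1086) ⊂ L with [Q(∛1086):Q] = 3 (because 1086 is not a perfect cube), so 3 | [L:Q]. As gcd(2,3) = 1, [L:Q] is divisible by 6. Conversely L is generated over Q by √105 and ∛1086, so [L:Q] ≤ 2·3 = 6. Therefore [Q(√105, ∛1086) : Q] = 6.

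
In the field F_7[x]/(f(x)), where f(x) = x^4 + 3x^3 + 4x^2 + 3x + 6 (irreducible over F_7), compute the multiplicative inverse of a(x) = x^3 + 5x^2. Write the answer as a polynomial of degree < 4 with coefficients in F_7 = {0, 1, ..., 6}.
a(x)^(-1) ≡ x^3 + x^2 + 2x + 1 (mod f(x))

Since f is irreducible over F_7, F_7[x]/(f) is a field and a(x) ≠ 0 has an inverse. Apply the extended Euclidean algorithm to f(x) and a(x) in F_7[x]: f(x) = (x + 5)·a(x) + (3x + 6);  a(x) = (5x^2 + x + 5)·(3x + 6) + (5). The last nonzero remainder is the constant 5 = gcd(f, a) in F_7. Back-substituting through the division chain expresses 5 = s(x)·a(x) + t(x)·f(x) with s(x) ≡ 5x^3 + 5x^2 + 3x + 5 (mod f), so (5x^3 + 5x^2 + 3x + 5)·a(x) ≡ 5 (mod f). Multiplying by 5^(-1) ≡ 3 in F_7 gives a(x)^(-1) ≡ 3·(5x^3 + 5x^2 + 3x + 5) ≡ x^3 + x^2 + 2x + 1 (mod f). Check: (x^3 + 5x^2)·(x^3 + x^2 + 2x + 1) = x^6 + 6x^5 + 4x^3 + 5x^2 ≡ 1 (mod x^4 + 3x^3 + 4x^2 + 3x + 6).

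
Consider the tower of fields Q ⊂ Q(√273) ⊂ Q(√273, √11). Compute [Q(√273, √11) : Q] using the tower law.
[Q(√273, √11) : Q] = 4

[Q(√273):Q] = 2 (min poly x^2 - 273, irreducible since 273 is squarefree > 1). For the top step, suppose √11 ∈ Q(√273), say √11 = c + d√273 with c, d ∈ Q. Squaring: 11 = c^2 + 273d^2 + 2cd√273. Since √273 ∉ Q this forces 2cd = 0. If d = 0 then √11 = c ∈ Q, contradicting 11 squarefree > 1. If c = 0 then 11 = 273d^2, so 273·11 = (273d)^2 is a perfect square in Q — but 273·11 = 3003 is not a perfect square (since 273 and 11 are distinct squarefree integers). Contradiction. Hence √11 ∉ Q(√273), so x^2 - 11 stays irreducible over Q(√273) and [Q(√273, √11) : Q(√273)] = 2. By the tower law, [Q(√273, √11) : Q] = 2 · 2 = 4.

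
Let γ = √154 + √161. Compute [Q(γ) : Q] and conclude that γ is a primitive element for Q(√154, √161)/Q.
[Q(γ) : Q] = 4 (equivalently, Q(γ) = Q(√154, √161))

Obviously Q(γ) ⊆ Q(√154, √161), and [Q(√154, √161):Q] = 4 (since 154, 161 are distinct squarefree integers > 1 with 24794 not a perfect square). To show equality we compute the minimal polynomial of γ. From γ = √154 + √161: γ^2 = 154 + 2√(24794) + 161 = 315 + 2√(24794), so γ^2 - 315 = 2√(24794); squaring, (γ^2 - 315)^2 = 4·24794, i.e. γ^4 - 630γ^2 + 99225 - 99176 = 0, i.e. γ^4 - 630γ^2 + 49 = 0. So γ is a root of x^4 - 630x^2 + 49. This polynomial is irreducible over Q: it has no rational root (each ±√154 ± √161 is irrational), and any factorization into two quadratics over Q would force √(24794) ∈ Q (pairing opposite roots) or √154, √161 ∈ Q (other pairings), all impossible. Hence [Q(γ):Q] = 4 = [Q(√154, √161):Q], so Q(γ) = Q(√154, √161).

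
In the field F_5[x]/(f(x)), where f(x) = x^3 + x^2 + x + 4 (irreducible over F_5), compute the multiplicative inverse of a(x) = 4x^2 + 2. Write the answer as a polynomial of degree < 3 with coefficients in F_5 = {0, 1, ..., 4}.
a(x)^(-1) ≡ 4x^2 + x + 4 (mod f(x))

Since f is irreducible over F_5, F_5[x]/(f) is a field and a(x) ≠ 0 has an inverse. Apply the extended Euclidean algorithm to f(x) and a(x) in F_5[x]: f(x) = (4x + 4)·a(x) + (3x + 1);  a(x) = (3x + 4)·(3x + 1) + (3). The last nonzero remainder is the constant 3 = gcd(f, a) in F_5. Back-substituting through the division chain expresses 3 = s(x)·a(x) + t(x)·f(x) with s(x) ≡ 2x^2 + 3x + 2 (mod f), so (2x^2 + 3x + 2)·a(x) ≡ 3 (mod f). Multiplying by 3^(-1) ≡ 2 in F_5 gives a(x)^(-1) ≡ 2·(2x^2 + 3x + 2) ≡ 4x^2 + x + 4 (mod f). Check: (4x^2 + 2)·(4x^2 + x + 4) = x^4 + 4x^3 + 4x^2 + 2x + 3 ≡ 1 (mod x^3 + x^2 + x + 4).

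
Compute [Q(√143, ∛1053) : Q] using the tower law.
[Q(√143, ∛1053) : Q] = 6

Let L = Q(√143, ∛1053). Since Q(√143) ⊂ L and [Q(√143):Q] = 2, the tower law gives 2 | [L:Q]. Likewise Q(∛1053) ⊂ L with [Q(∛1053):Q] = 3 (because 1053 is not a perfect cube), so 3 | [L:Q]. As gcd(2,3) = 1, [L:Q] is divisible by 6. Conversely L is generated over Q by √143 and ∛1053, so [L:Q] ≤ 2·3 = 6. Therefore [Q(√143, ∛1053) : Q] = 6.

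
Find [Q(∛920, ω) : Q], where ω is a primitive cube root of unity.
[Q(∛920, ω) : Q] = 6

[Q(∛920):Q] = 3 (min poly x^3 - 920, irreducible since 920 is not a perfect cube). [Q(ω):Q] = 2 (min poly x^2 + x + 1). Since Q(∛920) ⊂ R and ω ∉ R, we have ω ∉ Q(∛920), so x^2 + x + 1 remains irreducible over Q(∛920) and [Q(∛920, ω) : Q(∛920)] = 2. By the tower law, [Q(∛920, ω) : Q] = 3 · 2 = 6. (In fact Q(∛920, ω) is the splitting field of x^3 - 920 over Q.)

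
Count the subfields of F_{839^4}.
F_{839^4} has 3 subfields

The subfields of F_{p^n} are exactly the fields F_{p^d} for d | n (each is the fixed field of the unique index-d subgroup of Gal(F_{p^n}/F_p) ≅ Z/nZ). The divisors of n = 4 are {1, 2, 4}, giving 3 subfields: F_{839^1}, F_{839^2}, F_{839^4}.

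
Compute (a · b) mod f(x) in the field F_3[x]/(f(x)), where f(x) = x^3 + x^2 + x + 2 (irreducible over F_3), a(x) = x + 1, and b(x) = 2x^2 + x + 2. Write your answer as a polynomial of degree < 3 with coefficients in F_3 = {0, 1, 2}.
a · b ≡ x^2 + x + 1 (mod f(x))

Multiply in F_3[x]: a(x)·b(x) = (x + 1)·(2x^2 + x + 2) = 2x^3 + 2. This has degree ≥ 3, so divide by f(x) over F_3: 2x^3 + 2 = (2)·(x^3 + x^2 + x + 2) + (x^2 + x + 1). Hence a·b ≡ x^2 + x + 1 (mod f). (F_3[x]/(f) is a field with 3^3 = 27 elements since f is irreducible of degree 3.)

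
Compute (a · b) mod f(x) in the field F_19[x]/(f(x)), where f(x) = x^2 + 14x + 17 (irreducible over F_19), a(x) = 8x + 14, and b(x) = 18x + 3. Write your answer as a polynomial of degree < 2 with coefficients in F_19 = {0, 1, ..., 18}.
a · b ≡ 8x + 7 (mod f(x))

Multiply in F_19[x]: a(x)·b(x) = (8x + 14)·(18x + 3) = 11x^2 + 10x + 4. This has degree ≥ 2, so divide by f(x) over F_19: 11x^2 + 10x + 4 = (11)·(x^2 + 14x + 17) + (8x + 7). Hence a·b ≡ 8x + 7 (mod f). (F_19[x]/(f) is a field with 19^2 = 361 elements since f is irreducible of degree 2.)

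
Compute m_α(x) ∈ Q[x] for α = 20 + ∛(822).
m_α(x) = x^3 - 60x^2 + 1200x - 8822

Set β = α - 20 = ∛(822), so β^3 = 822. Then (α - 20)^3 - 822 = 0, i.e. α is a root of g(x) = (x - 20)^3 - 822 = x^3 - 60x^2 + 1200x - 8822. Since g(x) = h(x - 20) where h(x) = x^3 - 822, and h is irreducible over Q (because 822 is not a perfect cube, so h has no rational root, and a monic cubic with no rational root is irreducible), g is also irreducible (irreducibility is preserved under the substitution x → x - 20). Hence m_α(x) = x^3 - 60x^2 + 1200x - 8822.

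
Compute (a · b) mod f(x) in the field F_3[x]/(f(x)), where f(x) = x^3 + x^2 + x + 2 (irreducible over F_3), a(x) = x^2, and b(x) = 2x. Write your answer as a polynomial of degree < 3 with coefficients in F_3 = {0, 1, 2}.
a · b ≡ x^2 + x + 2 (mod f(x))

Multiply in F_3[x]: a(x)·b(x) = (x^2)·(2x) = 2x^3. This has degree ≥ 3, so divide by f(x) over F_3: 2x^3 = (2)·(x^3 + x^2 + x + 2) + (x^2 + x + 2). Hence a·b ≡ x^2 + x + 2 (mod f). (F_3[x]/(f) is a field with 3^3 = 27 elements since f is irreducible of degree 3.)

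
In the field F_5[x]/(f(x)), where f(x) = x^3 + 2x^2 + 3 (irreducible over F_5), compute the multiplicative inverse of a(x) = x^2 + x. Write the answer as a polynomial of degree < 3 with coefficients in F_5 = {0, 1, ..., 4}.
a(x)^(-1) ≡ 2x^2 + 1 (mod f(x))

Since f is irreducible over F_5, F_5[x]/(f) is a field and a(x) ≠ 0 has an inverse. Apply the extended Euclidean algorithm to f(x) and a(x) in F_5[x]: f(x) = (x + 1)·a(x) + (4x + 3);  a(x) = (4x + 1)·(4x + 3) + (2). The last nonzero remainder is the constant 2 = gcd(f, a) in F_5. Back-substituting through the division chain expresses 2 = s(x)·a(x) + t(x)·f(x) with s(x) ≡ 4x^2 + 2 (mod f), so (4x^2 + 2)·a(x) ≡ 2 (mod f). Multiplying by 2^(-1) ≡ 3 in F_5 gives a(x)^(-1) ≡ 3·(4x^2 + 2) ≡ 2x^2 + 1 (mod f). Check: (x^2 + x)·(2x^2 + 1) = 2x^4 + 2x^3 + x^2 + x ≡ 1 (mod x^3 + 2x^2 + 3).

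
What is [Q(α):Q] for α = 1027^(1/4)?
[Q(α):Q] = 4

α is a root of x^4 - 1027. By Eisenstein's criterion at the prime p = 13 (which divides the constant term 1027 but p^2 = 169 does not, since 1027 is squarefree), x^4 - 1027 is irreducible over Q. Hence [Q(α):Q] = 4.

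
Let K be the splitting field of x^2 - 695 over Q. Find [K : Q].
[K : Q] = 2

f(x) = x^2 - 695 factors as (x - √695)(x + √695). The splitting field is K = Q(√695). Since 695 is squarefree and > 1, it is not a perfect square, so x^2 - 695 is irreducible over Q and [Q(√695) : Q] = 2. Hence [K : Q] = 2.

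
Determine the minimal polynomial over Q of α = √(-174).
m_α(x) = x^2 + 174

α satisfies α^2 + 174 = 0, so x^2 + 174 annihilates α. Since d = -174 is squarefree and ≠ 1, it is not a perfect square in Q, so x^2 + 174 has no rational root and is therefore irreducible over Q (a degree-2 polynomial over a field is irreducible iff it has no root). Hence m_α(x) = x^2 + 174.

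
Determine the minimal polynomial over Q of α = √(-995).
m_α(x) = x^2 + 995

α satisfies α^2 + 995 = 0, so x^2 + 995 annihilates α. Since d = -995 is squarefree and ≠ 1, it is not a perfect square in Q, so x^2 + 995 has no rational root and is therefore irreducible over Q (a degree-2 polynomial over a field is irreducible iff it has no root). Hence m_α(x) = x^2 + 995.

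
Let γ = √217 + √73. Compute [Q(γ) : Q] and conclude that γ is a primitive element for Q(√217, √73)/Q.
[Q(γ) : Q] = 4 (equivalently, Q(γ) = Q(√217, √73))

Obviously Q(γ) ⊆ Q(√217, √73), and [Q(√217, √73):Q] = 4 (since 217, 73 are distinct squarefree integers > 1 with 15841 not a perfect square). To show equality we compute the minimal polynomial of γ. From γ = √217 + √73: γ^2 = 217 + 2√(15841) + 73 = 290 + 2√(15841), so γ^2 - 290 = 2√(15841); squaring, (γ^2 - 290)^2 = 4·15841, i.e. γ^4 - 580γ^2 + 84100 - 63364 = 0, i.e. γ^4 - 580γ^2 + 20736 = 0. So γ is a root of x^4 - 580x^2 + 20736. This polynomial is irreducible over Q: it has no rational root (each ±√217 ± √73 is irrational), and any factorization into two quadratics over Q would force √(15841) ∈ Q (pairing opposite roots) or √217, √73 ∈ Q (other pairings), all impossible. Hence [Q(γ):Q] = 4 = [Q(√217, √73):Q], so Q(γ) = Q(√217, √73).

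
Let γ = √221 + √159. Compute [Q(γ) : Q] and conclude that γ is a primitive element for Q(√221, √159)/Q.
[Q(γ) : Q] = 4 (equivalently, Q(γ) = Q(√221, √159))

Obviously Q(γ) ⊆ Q(√221, √159), and [Q(√221, √159):Q] = 4 (since 221, 159 are distinct squarefree integers > 1 with 35139 not a perfect square). To show equality we compute the minimal polynomial of γ. From γ = √221 + √159: γ^2 = 221 + 2√(35139) + 159 = 380 + 2√(35139), so γ^2 - 380 = 2√(35139); squaring, (γ^2 - 380)^2 = 4·35139, i.e. γ^4 - 760γ^2 + 144400 - 140556 = 0, i.e. γ^4 - 760γ^2 + 3844 = 0. So γ is a root of x^4 - 760x^2 + 3844. This polynomial is irreducible over Q: it has no rational root (each ±√221 ± √159 is irrational), and any factorization into two quadratics over Q would force √(35139) ∈ Q (pairing opposite roots) or √221, √159 ∈ Q (other pairings), all impossible. Hence [Q(γ):Q] = 4 = [Q(√221, √159):Q], so Q(γ) = Q(√221, √159).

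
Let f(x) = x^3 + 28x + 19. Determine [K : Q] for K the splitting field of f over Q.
[K : Q] = 6

By the rational root test, any rational root of the monic integer polynomial f(x) = x^3 + 28x + 19 must be an integer dividing the constant term 19, i.e. one of ±{1, 19}. Evaluating: f(1) = 48, f(-1) = -10, f(19) = 7410, f(-19) = -7372; none is 0, so f has no rational root and is therefore irreducible over Q (a cubic with no linear factor over a field is irreducible). For an irreducible cubic, the Galois group is A_3 or S_3 according as the discriminant disc(f) = -4a^3 - 27b^2 = -4·(28)^3 - 27·(19)^2 = -97555 is or is not a square in Q. Here disc(f) = -97555 is not a perfect square in Q, so the Galois group of f over Q is not contained in A_3 and must be all of S_3. The splitting field has degree |S_3| = 6 over Q, so [K : Q] = 6.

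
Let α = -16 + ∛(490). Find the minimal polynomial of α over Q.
m_α(x) = x^3 + 48x^2 + 768x + 3606

Set β = α + 16 = ∛(490), so β^3 = 490. Then (α + 16)^3 - 490 = 0, i.e. α is a root of g(x) = (x + 16)^3 - 490 = x^3 + 48x^2 + 768x + 3606. Since g(x) = h(x + 16) where h(x) = x^3 - 490, and h is irreducible over Q (because 490 is not a perfect cube, so h has no rational root, and a monic cubic with no rational root is irreducible), g is also irreducible (irreducibility is preserved under the substitution x → x + 16). Hence m_α(x) = x^3 + 48x^2 + 768x + 3606.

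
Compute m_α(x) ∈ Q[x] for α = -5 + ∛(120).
m_α(x) = x^3 + 15x^2 + 75x + 5

Set β = α + 5 = ∛(120), so β^3 = 120. Then (α + 5)^3 - 120 = 0, i.e. α is a root of g(x) = (x + 5)^3 - 120 = x^3 + 15x^2 + 75x + 5. Since g(x) = h(x + 5) where h(x) = x^3 - 120, and h is irreducible over Q (because 120 is not a perfect cube, so h has no rational root, and a monic cubic with no rational root is irreducible), g is also irreducible (irreducibility is preserved under the substitution x → x + 5). Hence m_α(x) = x^3 + 15x^2 + 75x + 5.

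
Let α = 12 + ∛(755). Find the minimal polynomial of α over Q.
m_α(x) = x^3 - 36x^2 + 432x - 2483

Set β = α - 12 = ∛(755), so β^3 = 755. Then (α - 12)^3 - 755 = 0, i.e. α is a root of g(x) = (x - 12)^3 - 755 = x^3 - 36x^2 + 432x - 2483. Since g(x) = h(x - 12) where h(x) = x^3 - 755, and h is irreducible over Q (because 755 is not a perfect cube, so h has no rational root, and a monic cubic with no rational root is irreducible), g is also irreducible (irreducibility is preserved under the substitution x → x - 12). Hence m_α(x) = x^3 - 36x^2 + 432x - 2483.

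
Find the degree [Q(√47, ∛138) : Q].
[Q(√47, ∛138) : Q] = 6

Let L = Q(√47, ∛138). Since Q(√47) ⊂ L and [Q(√47):Q] = 2, the tower law gives 2 | [L:Q]. Likewise Q(∛138) ⊂ L with [Q(∛138):Q] = 3 (because 138 is not a perfect cube), so 3 | [L:Q]. As gcd(2,3) = 1, [L:Q] is divisible by 6. Conversely L is generated over Q by √47 and ∛138, so [L:Q] ≤ 2·3 = 6. Therefore [Q(√47, ∛138) : Q] = 6.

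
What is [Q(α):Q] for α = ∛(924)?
[Q(α):Q] = 3

The minimal polynomial of α is x^3 - 924, irreducible over Q since 924 is not a perfect cube (so x^3 - 924 has no rational root). Hence [Q(α):Q] = deg(m_α) = 3.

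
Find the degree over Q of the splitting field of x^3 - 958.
[K : Q] = 6

The roots of x^3 - 958 are ∛958, ω∛958, ω^2∛958 where ω = e^(2πi/3) is a primitive cube root of unity, so K = Q(∛958, ω). Now [Q(∛958):Q] = 3 (since 958 is not a perfect cube, x^3 - 958 is irreducible) and [Q(ω):Q] = 2. Both 2 and 3 divide [K:Q], and [K:Q] ≤ 3·2 = 6, so [K:Q] = 6. (Equivalently: Q(∛958) ⊂ R but ω ∉ R, so [K : Q(∛958)] = 2.)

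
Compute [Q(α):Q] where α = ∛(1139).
[Q(α):Q] = 3

The minimal polynomial of α is x^3 - 1139, irreducible over Q since 1139 is not a perfect cube (so x^3 - 1139 has no rational root). Hence [Q(α):Q] = deg(m_α) = 3.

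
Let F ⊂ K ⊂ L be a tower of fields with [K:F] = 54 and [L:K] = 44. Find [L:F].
[L:F] = 2376

The tower law says that for any tower of field extensions F ⊂ K ⊂ L with finite degrees, [L:F] = [L:K] · [K:F]. Here this gives [L:F] = 44 · 54 = 2376.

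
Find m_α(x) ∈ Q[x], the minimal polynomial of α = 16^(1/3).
m_α(x) = x^3 - 16

α satisfies α^3 = 16, so x^3 - 16 annihilates α. By the rational root test, a rational root p/q (in lowest terms) of x^3 - 16 would satisfy p^3 = 16 q^3, forcing q = 1 and p^3 = 16; but 16 is not a perfect cube, contradiction. A monic cubic over Q with no rational root is irreducible (any nontrivial factorization would include a linear factor). Hence x^3 - 16 is the minimal polynomial of α, and in particular [Q(α):Q] = 3.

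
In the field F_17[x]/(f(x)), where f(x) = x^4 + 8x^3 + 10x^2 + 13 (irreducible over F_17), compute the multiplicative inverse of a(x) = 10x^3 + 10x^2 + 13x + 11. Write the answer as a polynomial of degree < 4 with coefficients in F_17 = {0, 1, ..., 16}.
a(x)^(-1) ≡ 8x + 5 (mod f(x))

Since f is irreducible over F_17, F_17[x]/(f) is a field and a(x) ≠ 0 has an inverse. Apply the extended Euclidean algorithm to f(x) and a(x) in F_17[x]: f(x) = (12x + 16)·a(x) + (7). The last nonzero remainder is the constant 7 = gcd(f, a) in F_17. Back-substituting through the division chain expresses 7 = s(x)·a(x) + t(x)·f(x) with s(x) ≡ 5x + 1 (mod f), so (5x + 1)·a(x) ≡ 7 (mod f). Multiplying by 7^(-1) ≡ 5 in F_17 gives a(x)^(-1) ≡ 5·(5x + 1) ≡ 8x + 5 (mod f). Check: (10x^3 + 10x^2 + 13x + 11)·(8x + 5) = 12x^4 + 11x^3 + x^2 + 4 ≡ 1 (mod x^4 + 8x^3 + 10x^2 + 13).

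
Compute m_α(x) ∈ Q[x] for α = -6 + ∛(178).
m_α(x) = x^3 + 18x^2 + 108x + 38

Set β = α + 6 = ∛(178), so β^3 = 178. Then (α + 6)^3 - 178 = 0, i.e. α is a root of g(x) = (x + 6)^3 - 178 = x^3 + 18x^2 + 108x + 38. Since g(x) = h(x + 6) where h(x) = x^3 - 178, and h is irreducible over Q (because 178 is not a perfect cube, so h has no rational root, and a monic cubic with no rational root is irreducible), g is also irreducible (irreducibility is preserved under the substitution x → x + 6). Hence m_α(x) = x^3 + 18x^2 + 108x + 38.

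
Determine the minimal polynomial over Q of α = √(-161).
m_α(x) = x^2 + 161

α satisfies α^2 + 161 = 0, so x^2 + 161 annihilates α. Since d = -161 is squarefree and ≠ 1, it is not a perfect square in Q, so x^2 + 161 has no rational root and is therefore irreducible over Q (a degree-2 polynomial over a field is irreducible iff it has no root). Hence m_α(x) = x^2 + 161.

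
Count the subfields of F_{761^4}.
F_{761^4} has 3 subfields

The subfields of F_{p^n} are exactly the fields F_{p^d} for d | n (each is the fixed field of the unique index-d subgroup of Gal(F_{p^n}/F_p) ≅ Z/nZ). The divisors of n = 4 are {1, 2, 4}, giving 3 subfields: F_{761^1}, F_{761^2}, F_{761^4}.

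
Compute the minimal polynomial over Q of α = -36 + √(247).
m_α(x) = x^2 + 72x + 1049

From α + 36 = √(247), squaring gives (α + 36)^2 = 247, i.e. α^2 + 72α + 1296 = 247, so α^2 + 72α + 1049 = 0. The discriminant of x^2 + 72x + 1049 is (72)^2 - 4·(1049) = 5184 - 4196 = 988, and 4·(247) is not a perfect square in Q since 247 is squarefree and ≠ 1. Hence x^2 + 72x + 1049 is irreducible over Q and is the minimal polynomial of α.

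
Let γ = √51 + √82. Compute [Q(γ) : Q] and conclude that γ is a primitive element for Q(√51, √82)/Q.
[Q(γ) : Q] = 4 (equivalently, Q(γ) = Q(√51, √82))

Obviously Q(γ) ⊆ Q(√51, √82), and [Q(√51, √82):Q] = 4 (since 51, 82 are distinct squarefree integers > 1 with 4182 not a perfect square). To show equality we compute the minimal polynomial of γ. From γ = √51 + √82: γ^2 = 51 + 2√(4182) + 82 = 133 + 2√(4182), so γ^2 - 133 = 2√(4182); squaring, (γ^2 - 133)^2 = 4·4182, i.e. γ^4 - 266γ^2 + 17689 - 16728 = 0, i.e. γ^4 - 266γ^2 + 961 = 0. So γ is a root of x^4 - 266x^2 + 961. This polynomial is irreducible over Q: it has no rational root (each ±√51 ± √82 is irrational), and any factorization into two quadratics over Q would force √(4182) ∈ Q (pairing opposite roots) or √51, √82 ∈ Q (other pairings), all impossible. Hence [Q(γ):Q] = 4 = [Q(√51, √82):Q], so Q(γ) = Q(√51, √82).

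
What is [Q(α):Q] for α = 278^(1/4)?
[Q(α):Q] = 4

α is a root of x^4 - 278. By Eisenstein's criterion at the prime p = 2 (which divides the constant term 278 but p^2 = 4 does not, since 278 is squarefree), x^4 - 278 is irreducible over Q. Hence [Q(α):Q] = 4.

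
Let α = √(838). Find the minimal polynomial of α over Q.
m_α(x) = x^2 - 838

α satisfies α^2 - 838 = 0, so x^2 - 838 annihilates α. Since d = 838 is squarefree and ≠ 1, it is not a perfect square in Q, so x^2 - 838 has no rational root and is therefore irreducible over Q (a degree-2 polynomial over a field is irreducible iff it has no root). Hence m_α(x) = x^2 - 838.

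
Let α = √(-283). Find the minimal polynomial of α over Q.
m_α(x) = x^2 + 283

α satisfies α^2 + 283 = 0, so x^2 + 283 annihilates α. Since d = -283 is squarefree and ≠ 1, it is not a perfect square in Q, so x^2 + 283 has no rational root and is therefore irreducible over Q (a degree-2 polynomial over a field is irreducible iff it has no root). Hence m_α(x) = x^2 + 283.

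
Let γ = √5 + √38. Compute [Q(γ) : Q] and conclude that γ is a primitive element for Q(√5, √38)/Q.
[Q(γ) : Q] = 4 (equivalently, Q(γ) = Q(√5, √38))

Obviously Q(γ) ⊆ Q(√5, √38), and [Q(√5, √38):Q] = 4 (since 5, 38 are distinct squarefree integers > 1 with 190 not a perfect square). To show equality we compute the minimal polynomial of γ. From γ = √5 + √38: γ^2 = 5 + 2√(190) + 38 = 43 + 2√(190), so γ^2 - 43 = 2√(190); squaring, (γ^2 - 43)^2 = 4·190, i.e. γ^4 - 86γ^2 + 1849 - 760 = 0, i.e. γ^4 - 86γ^2 + 1089 = 0. So γ is a root of x^4 - 86x^2 + 1089. This polynomial is irreducible over Q: it has no rational root (each ±√5 ± √38 is irrational), and any factorization into two quadratics over Q would force √(190) ∈ Q (pairing opposite roots) or √5, √38 ∈ Q (other pairings), all impossible. Hence [Q(γ):Q] = 4 = [Q(√5, √38):Q], so Q(γ) = Q(√5, √38).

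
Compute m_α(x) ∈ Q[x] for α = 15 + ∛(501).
m_α(x) = x^3 - 45x^2 + 675x - 3876

Set β = α - 15 = ∛(501), so β^3 = 501. Then (α - 15)^3 - 501 = 0, i.e. α is a root of g(x) = (x - 15)^3 - 501 = x^3 - 45x^2 + 675x - 3876. Since g(x) = h(x - 15) where h(x) = x^3 - 501, and h is irreducible over Q (because 501 is not a perfect cube, so h has no rational root, and a monic cubic with no rational root is irreducible), g is also irreducible (irreducibility is preserved under the substitution x → x - 15). Hence m_α(x) = x^3 - 45x^2 + 675x - 3876.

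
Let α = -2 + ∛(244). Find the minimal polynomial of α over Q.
m_α(x) = x^3 + 6x^2 + 12x - 236

Set β = α + 2 = ∛(244), so β^3 = 244. Then (α + 2)^3 - 244 = 0, i.e. α is a root of g(x) = (x + 2)^3 - 244 = x^3 + 6x^2 + 12x - 236. Since g(x) = h(x + 2) where h(x) = x^3 - 244, and h is irreducible over Q (because 244 is not a perfect cube, so h has no rational root, and a monic cubic with no rational root is irreducible), g is also irreducible (irreducibility is preserved under the substitution x → x + 2). Hence m_α(x) = x^3 + 6x^2 + 12x - 236.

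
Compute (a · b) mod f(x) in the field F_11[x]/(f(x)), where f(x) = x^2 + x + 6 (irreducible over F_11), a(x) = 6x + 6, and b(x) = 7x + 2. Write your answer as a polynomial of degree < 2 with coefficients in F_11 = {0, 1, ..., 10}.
a · b ≡ x + 2 (mod f(x))

Multiply in F_11[x]: a(x)·b(x) = (6x + 6)·(7x + 2) = 9x^2 + 10x + 1. This has degree ≥ 2, so divide by f(x) over F_11: 9x^2 + 10x + 1 = (9)·(x^2 + x + 6) + (x + 2). Hence a·b ≡ x + 2 (mod f). (F_11[x]/(f) is a field with 11^2 = 121 elements since f is irreducible of degree 2.)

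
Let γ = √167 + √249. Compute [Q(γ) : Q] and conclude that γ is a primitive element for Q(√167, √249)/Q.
[Q(γ) : Q] = 4 (equivalently, Q(γ) = Q(√167, √249))

Obviously Q(γ) ⊆ Q(√167, √249), and [Q(√167, √249):Q] = 4 (since 167, 249 are distinct squarefree integers > 1 with 41583 not a perfect square). To show equality we compute the minimal polynomial of γ. From γ = √167 + √249: γ^2 = 167 + 2√(41583) + 249 = 416 + 2√(41583), so γ^2 - 416 = 2√(41583); squaring, (γ^2 - 416)^2 = 4·41583, i.e. γ^4 - 832γ^2 + 173056 - 166332 = 0, i.e. γ^4 - 832γ^2 + 6724 = 0. So γ is a root of x^4 - 832x^2 + 6724. This polynomial is irreducible over Q: it has no rational root (each ±√167 ± √249 is irrational), and any factorization into two quadratics over Q would force √(41583) ∈ Q (pairing opposite roots) or √167, √249 ∈ Q (other pairings), all impossible. Hence [Q(γ):Q] = 4 = [Q(√167, √249):Q], so Q(γ) = Q(√167, √249).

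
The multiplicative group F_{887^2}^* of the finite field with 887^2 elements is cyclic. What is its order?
|F_{887^2}^*| = 786768

F_{887^2} has 887^2 = 786769 elements; its multiplicative group consists of all nonzero elements, so |F_{887^2}^*| = 786769 - 1 = 786768. (It is cyclic since any finite subgroup of the multiplicative group of a field is cyclic.)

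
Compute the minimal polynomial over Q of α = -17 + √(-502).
m_α(x) = x^2 + 34x + 791

From α + 17 = √(-502), squaring gives (α + 17)^2 = -502, i.e. α^2 + 34α + 289 = -502, so α^2 + 34α + 791 = 0. The discriminant of x^2 + 34x + 791 is (34)^2 - 4·(791) = 1156 - 3164 = -2008, and 4·(-502) is not a perfect square in Q since -502 is squarefree and ≠ 1. Hence x^2 + 34x + 791 is irreducible over Q and is the minimal polynomial of α.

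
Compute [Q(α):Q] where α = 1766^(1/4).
[Q(α):Q] = 4

α is a root of x^4 - 1766. By Eisenstein's criterion at the prime p = 2 (which divides the constant term 1766 but p^2 = 4 does not, since 1766 is squarefree), x^4 - 1766 is irreducible over Q. Hence [Q(α):Q] = 4.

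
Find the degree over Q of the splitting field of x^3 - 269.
[K : Q] = 6

The roots of x^3 - 269 are ∛269, ω∛269, ω^2∛269 where ω = e^(2πi/3) is a primitive cube root of unity, so K = Q(∛269, ω). Now [Q(∛269):Q] = 3 (since 269 is not a perfect cube, x^3 - 269 is irreducible) and [Q(ω):Q] = 2. Both 2 and 3 divide [K:Q], and [K:Q] ≤ 3·2 = 6, so [K:Q] = 6. (Equivalently: Q(∛269) ⊂ R but ω ∉ R, so [K : Q(∛269)] = 2.)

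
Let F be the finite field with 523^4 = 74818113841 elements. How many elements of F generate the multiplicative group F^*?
There are φ(74818113840) = 17980784640 primitive elements

F_q^* is cyclic of order q - 1 = 74818113840. A cyclic group of order m has exactly φ(m) generators. Here m = 74818113840 = 2^4 · 3^2 · 5 · 17 · 29 · 131 · 1609, so the number of primitive elements is φ(74818113840) = 17980784640.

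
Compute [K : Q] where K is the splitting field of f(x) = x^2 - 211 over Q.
[K : Q] = 2

f(x) = x^2 - 211 factors as (x - √211)(x + √211). The splitting field is K = Q(√211). Since 211 is squarefree and > 1, it is not a perfect square, so x^2 - 211 is irreducible over Q and [Q(√211) : Q] = 2. Hence [K : Q] = 2.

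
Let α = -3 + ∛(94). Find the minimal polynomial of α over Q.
m_α(x) = x^3 + 9x^2 + 27x - 67

Set β = α + 3 = ∛(94), so β^3 = 94. Then (α + 3)^3 - 94 = 0, i.e. α is a root of g(x) = (x + 3)^3 - 94 = x^3 + 9x^2 + 27x - 67. Since g(x) = h(x + 3) where h(x) = x^3 - 94, and h is irreducible over Q (because 94 is not a perfect cube, so h has no rational root, and a monic cubic with no rational root is irreducible), g is also irreducible (irreducibility is preserved under the substitution x → x + 3). Hence m_α(x) = x^3 + 9x^2 + 27x - 67.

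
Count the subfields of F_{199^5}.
F_{199^5} has 2 subfields

The subfields of F_{p^n} are exactly the fields F_{p^d} for d | n (each is the fixed field of the unique index-d subgroup of Gal(F_{p^n}/F_p) ≅ Z/nZ). The divisors of n = 5 are {1, 5}, giving 2 subfields: F_{199^1}, F_{199^5}.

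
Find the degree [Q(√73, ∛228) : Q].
[Q(√73, ∛228) : Q] = 6

Let L = Q(√73, ∛228). Since Q(√73) ⊂ L and [Q(√73):Q] = 2, the tower law gives 2 | [L:Q]. Likewise Q(∛228) ⊂ L with [Q(∛228):Q] = 3 (because 228 is not a perfect cube), so 3 | [L:Q]. As gcd(2,3) = 1, [L:Q] is divisible by 6. Conversely L is generated over Q by √73 and ∛228, so [L:Q] ≤ 2·3 = 6. Therefore [Q(√73, ∛228) : Q] = 6.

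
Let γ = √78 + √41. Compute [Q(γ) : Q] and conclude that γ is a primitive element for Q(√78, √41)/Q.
[Q(γ) : Q] = 4 (equivalently, Q(γ) = Q(√78, √41))

Obviously Q(γ) ⊆ Q(√78, √41), and [Q(√78, √41):Q] = 4 (since 78, 41 are distinct squarefree integers > 1 with 3198 not a perfect square). To show equality we compute the minimal polynomial of γ. From γ = √78 + √41: γ^2 = 78 + 2√(3198) + 41 = 119 + 2√(3198), so γ^2 - 119 = 2√(3198); squaring, (γ^2 - 119)^2 = 4·3198, i.e. γ^4 - 238γ^2 + 14161 - 12792 = 0, i.e. γ^4 - 238γ^2 + 1369 = 0. So γ is a root of x^4 - 238x^2 + 1369. This polynomial is irreducible over Q: it has no rational root (each ±√78 ± √41 is irrational), and any factorization into two quadratics over Q would force √(3198) ∈ Q (pairing opposite roots) or √78, √41 ∈ Q (other pairings), all impossible. Hence [Q(γ):Q] = 4 = [Q(√78, √41):Q], so Q(γ) = Q(√78, √41).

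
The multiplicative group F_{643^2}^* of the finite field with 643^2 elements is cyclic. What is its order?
|F_{643^2}^*| = 413448

F_{643^2} has 643^2 = 413449 elements; its multiplicative group consists of all nonzero elements, so |F_{643^2}^*| = 413449 - 1 = 413448. (It is cyclic since any finite subgroup of the multiplicative group of a field is cyclic.)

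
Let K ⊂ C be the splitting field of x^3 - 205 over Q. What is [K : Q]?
[K : Q] = 6

The roots of x^3 - 205 are ∛205, ω∛205, ω^2∛205 where ω = e^(2πi/3) is a primitive cube root of unity, so K = Q(∛205, ω). Now [Q(∛205):Q] = 3 (since 205 is not a perfect cube, x^3 - 205 is irreducible) and [Q(ω):Q] = 2. Both 2 and 3 divide [K:Q], and [K:Q] ≤ 3·2 = 6, so [K:Q] = 6. (Equivalently: Q(∛205) ⊂ R but ω ∉ R, so [K : Q(∛205)] = 2.)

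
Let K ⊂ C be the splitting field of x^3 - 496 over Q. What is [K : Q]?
[K : Q] = 6

The roots of x^3 - 496 are ∛496, ω∛496, ω^2∛496 where ω = e^(2πi/3) is a primitive cube root of unity, so K = Q(∛496, ω). Now [Q(∛496):Q] = 3 (since 496 is not a perfect cube, x^3 - 496 is irreducible) and [Q(ω):Q] = 2. Both 2 and 3 divide [K:Q], and [K:Q] ≤ 3·2 = 6, so [K:Q] = 6. (Equivalently: Q(∛496) ⊂ R but ω ∉ R, so [K : Q(∛496)] = 2.)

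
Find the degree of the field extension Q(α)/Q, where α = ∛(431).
[Q(α):Q] = 3

The minimal polynomial of α is x^3 - 431, irreducible over Q since 431 is not a perfect cube (so x^3 - 431 has no rational root). Hence [Q(α):Q] = deg(m_α) = 3.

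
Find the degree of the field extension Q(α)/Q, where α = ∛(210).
[Q(α):Q] = 3

The minimal polynomial of α is x^3 - 210, irreducible over Q since 210 is not a perfect cube (so x^3 - 210 has no rational root). Hence [Q(α):Q] = deg(m_α) = 3.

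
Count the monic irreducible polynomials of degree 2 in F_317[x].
There are 50086 monic irreducible polynomials of degree 2 over F_317

Each element of F_{317^2} that lies in no proper subfield is a root of exactly one monic irreducible of degree 2 over F_317, and each such polynomial has 2 distinct roots in F_{317^2}. By Möbius inversion the count is N_317(2) = (1/2) Σ_{d|2} μ(2/d) · 317^d = (1/2)(μ(2)·317^1 + μ(1)·317^2) = 100172/2 = 50086.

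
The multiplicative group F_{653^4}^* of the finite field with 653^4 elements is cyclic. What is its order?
|F_{653^4}^*| = 181824635280

F_{653^4} has 653^4 = 181824635281 elements; its multiplicative group consists of all nonzero elements, so |F_{653^4}^*| = 181824635281 - 1 = 181824635280. (It is cyclic since any finite subgroup of the multiplicative group of a field is cyclic.)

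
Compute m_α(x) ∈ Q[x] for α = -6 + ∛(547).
m_α(x) = x^3 + 18x^2 + 108x - 331

Set β = α + 6 = ∛(547), so β^3 = 547. Then (α + 6)^3 - 547 = 0, i.e. α is a root of g(x) = (x + 6)^3 - 547 = x^3 + 18x^2 + 108x - 331. Since g(x) = h(x + 6) where h(x) = x^3 - 547, and h is irreducible over Q (because 547 is not a perfect cube, so h has no rational root, and a monic cubic with no rational root is irreducible), g is also irreducible (irreducibility is preserved under the substitution x → x + 6). Hence m_α(x) = x^3 + 18x^2 + 108x - 331.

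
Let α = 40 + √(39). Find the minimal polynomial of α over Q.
m_α(x) = x^2 - 80x + 1561

From α - 40 = √(39), squaring gives (α - 40)^2 = 39, i.e. α^2 - 80α + 1600 = 39, so α^2 - 80α + 1561 = 0. The discriminant of x^2 - 80x + 1561 is (-80)^2 - 4·(1561) = 6400 - 6244 = 156, and 4·(39) is not a perfect square in Q since 39 is squarefree and ≠ 1. Hence x^2 - 80x + 1561 is irreducible over Q and is the minimal polynomial of α.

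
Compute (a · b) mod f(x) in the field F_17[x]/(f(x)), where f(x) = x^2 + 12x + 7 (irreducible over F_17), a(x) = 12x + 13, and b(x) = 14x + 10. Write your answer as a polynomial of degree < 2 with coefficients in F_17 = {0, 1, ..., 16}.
a · b ≡ 3x + 8 (mod f(x))

Multiply in F_17[x]: a(x)·b(x) = (12x + 13)·(14x + 10) = 15x^2 + 13x + 11. This has degree ≥ 2, so divide by f(x) over F_17: 15x^2 + 13x + 11 = (15)·(x^2 + 12x + 7) + (3x + 8). Hence a·b ≡ 3x + 8 (mod f). (F_17[x]/(f) is a field with 17^2 = 289 elements since f is irreducible of degree 2.)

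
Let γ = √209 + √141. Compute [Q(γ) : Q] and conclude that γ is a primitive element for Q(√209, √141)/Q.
[Q(γ) : Q] = 4 (equivalently, Q(γ) = Q(√209, √141))

Obviously Q(γ) ⊆ Q(√209, √141), and [Q(√209, √141):Q] = 4 (since 209, 141 are distinct squarefree integers > 1 with 29469 not a perfect square). To show equality we compute the minimal polynomial of γ. From γ = √209 + √141: γ^2 = 209 + 2√(29469) + 141 = 350 + 2√(29469), so γ^2 - 350 = 2√(29469); squaring, (γ^2 - 350)^2 = 4·29469, i.e. γ^4 - 700γ^2 + 122500 - 117876 = 0, i.e. γ^4 - 700γ^2 + 4624 = 0. So γ is a root of x^4 - 700x^2 + 4624. This polynomial is irreducible over Q: it has no rational root (each ±√209 ± √141 is irrational), and any factorization into two quadratics over Q would force √(29469) ∈ Q (pairing opposite roots) or √209, √141 ∈ Q (other pairings), all impossible. Hence [Q(γ):Q] = 4 = [Q(√209, √141):Q], so Q(γ) = Q(√209, √141).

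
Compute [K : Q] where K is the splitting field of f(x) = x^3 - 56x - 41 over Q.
[K : Q] = 6

By the rational root test, any rational root of the monic integer polynomial f(x) = x^3 - 56x - 41 must be an integer dividing the constant term -41, i.e. one of ±{1, 41}. Evaluating: f(1) = -96, f(-1) = 14, f(41) = 66584, f(-41) = -66666; none is 0, so f has no rational root and is therefore irreducible over Q (a cubic with no linear factor over a field is irreducible). For an irreducible cubic, the Galois group is A_3 or S_3 according as the discriminant disc(f) = -4a^3 - 27b^2 = -4·(-56)^3 - 27·(-41)^2 = 657077 is or is not a square in Q. Here disc(f) = 657077 is not a perfect square in Q, so the Galois group of f over Q is not contained in A_3 and must be all of S_3. The splitting field has degree |S_3| = 6 over Q, so [K : Q] = 6.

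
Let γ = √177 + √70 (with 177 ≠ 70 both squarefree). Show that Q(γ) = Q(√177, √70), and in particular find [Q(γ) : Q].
[Q(γ) : Q] = 4 (equivalently, Q(γ) = Q(√177, √70))

Obviously Q(γ) ⊆ Q(√177, √70), and [Q(√177, √70):Q] = 4 (since 177, 70 are distinct squarefree integers > 1 with 12390 not a perfect square). To show equality we compute the minimal polynomial of γ. From γ = √177 + √70: γ^2 = 177 + 2√(12390) + 70 = 247 + 2√(12390), so γ^2 - 247 = 2√(12390); squaring, (γ^2 - 247)^2 = 4·12390, i.e. γ^4 - 494γ^2 + 61009 - 49560 = 0, i.e. γ^4 - 494γ^2 + 11449 = 0. So γ is a root of x^4 - 494x^2 + 11449. This polynomial is irreducible over Q: it has no rational root (each ±√177 ± √70 is irrational), and any factorization into two quadratics over Q would force √(12390) ∈ Q (pairing opposite roots) or √177, √70 ∈ Q (other pairings), all impossible. Hence [Q(γ):Q] = 4 = [Q(√177, √70):Q], so Q(γ) = Q(√177, √70).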